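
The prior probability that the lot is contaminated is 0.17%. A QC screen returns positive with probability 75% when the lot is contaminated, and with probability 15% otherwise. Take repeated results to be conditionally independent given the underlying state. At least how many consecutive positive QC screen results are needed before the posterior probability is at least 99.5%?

Prior odds = 0.0017/0.9983 = 17/9983.
Likelihood ratio of a positive result = 0.75/0.15 = 5.
Target odds: 0.995 ÷ 0.005 = 199.
Require 5ⁿ ≥ 199 ÷ (17/9983) = 1986617/17.
5⁷ = 78125 falls short of 1986617/17 but 5⁸ = 390625 reaches it, so n = 8.

8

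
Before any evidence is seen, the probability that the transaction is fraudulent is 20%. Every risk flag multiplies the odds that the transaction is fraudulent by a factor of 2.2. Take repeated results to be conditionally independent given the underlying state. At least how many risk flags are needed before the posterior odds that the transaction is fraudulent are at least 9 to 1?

5

Prior odds = 0.2/0.8 = 0.25.
Likelihood ratio per risk flag = 2.2.
Target odds = 9.
Require 2.2ⁿ ≥ 9 ÷ 0.25 = 36.
2.2⁴ = 23.4256 falls short of 36 but 2.2⁵ = 51.53632 reaches it, so n = 5.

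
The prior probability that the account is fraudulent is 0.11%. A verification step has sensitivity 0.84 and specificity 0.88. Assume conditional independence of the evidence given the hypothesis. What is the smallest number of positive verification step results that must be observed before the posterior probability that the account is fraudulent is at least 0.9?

5

Prior odds: 0.0011 ÷ 0.9989 = 11/9989.
False-positive rate = 1 − 0.88 = 0.12; likelihood ratio of a positive = 0.84/0.12 = 7.
Target posterior odds = 0.9/0.1 = 9.
Require 7ⁿ ≥ 9 ÷ (11/9989) = 89901/11.
7⁴ = 2401 falls short of 89901/11 but 7⁵ = 16807 reaches it, so n = 5.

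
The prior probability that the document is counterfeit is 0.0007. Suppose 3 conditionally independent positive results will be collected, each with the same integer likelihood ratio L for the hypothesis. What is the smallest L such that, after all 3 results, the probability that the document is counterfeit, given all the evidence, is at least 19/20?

Prior odds = 0.0007/0.9993 = 7/9993.
Target odds = 0.95/0.05 = 19.
Need L³ ≥ 19 ÷ (7/9993) = 189867/7.
30³ = 27000 < 189867/7 ≤ 29791 = 31³, so L = 31.

31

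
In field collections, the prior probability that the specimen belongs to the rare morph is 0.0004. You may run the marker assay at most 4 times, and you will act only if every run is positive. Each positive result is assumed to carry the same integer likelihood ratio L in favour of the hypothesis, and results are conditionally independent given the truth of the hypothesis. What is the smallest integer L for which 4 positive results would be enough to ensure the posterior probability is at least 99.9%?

40

Prior odds = 0.0004/0.9996 = 1/2499.
Target odds = 0.999/0.001 = 999.
Need L⁴ ≥ 999 ÷ (1/2499) = 2496501.
39⁴ = 2313441 < 2496501 ≤ 2560000 = 40⁴, so L = 40.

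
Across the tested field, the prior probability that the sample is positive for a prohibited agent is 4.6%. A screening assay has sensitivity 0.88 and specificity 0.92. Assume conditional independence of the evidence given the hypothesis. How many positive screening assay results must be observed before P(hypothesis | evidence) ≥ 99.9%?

5

Prior odds = 0.046/0.954 = 23/477.
False-positive rate = 1 − 0.92 = 0.08; likelihood ratio of a positive = 0.88/0.08 = 11.
Target odds: 0.999 ÷ 0.001 = 999.
Require 11ⁿ ≥ 999 ÷ (23/477) = 476523/23.
11⁴ = 14641 falls short of 476523/23 but 11⁵ = 161051 reaches it, so n = 5.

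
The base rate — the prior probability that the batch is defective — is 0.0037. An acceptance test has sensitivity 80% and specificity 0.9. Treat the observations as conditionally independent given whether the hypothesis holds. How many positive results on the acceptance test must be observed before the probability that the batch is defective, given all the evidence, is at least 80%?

Prior odds = 0.0037/0.9963 = 37/9963.
False-positive rate = 1 − 0.9 = 0.1; likelihood ratio of a positive = 0.8/0.1 = 8.
Target posterior odds = 0.8/0.2 = 4.
Need (37/9963) × 8ⁿ ≥ 4, i.e. 8ⁿ ≥ 39852/37.
8³ = 512 falls short of 39852/37 but 8⁴ = 4096 reaches it, so n = 4.

4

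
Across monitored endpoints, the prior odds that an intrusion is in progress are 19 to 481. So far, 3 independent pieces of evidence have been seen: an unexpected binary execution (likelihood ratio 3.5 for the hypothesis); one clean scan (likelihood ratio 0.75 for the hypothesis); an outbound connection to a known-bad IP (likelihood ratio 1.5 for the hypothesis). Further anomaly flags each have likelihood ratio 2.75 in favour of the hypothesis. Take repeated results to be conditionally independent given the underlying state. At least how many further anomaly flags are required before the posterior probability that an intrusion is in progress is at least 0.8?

4

Prior odds = 19/481.
Combined Bayes factor of the evidence already in hand = 3.5 × 0.75 × 1.5 = 3.9375.
Odds after that evidence = (19/481) × 3.9375 = 1197/7696.
Target odds = 0.8/0.2 = 4.
Need 2.75ⁿ ≥ 4 ÷ (1197/7696) = 30784/1197.
2.75³ = 20.796875 falls short of 30784/1197 but 2.75⁴ = 57.19140625 reaches it, so n = 4.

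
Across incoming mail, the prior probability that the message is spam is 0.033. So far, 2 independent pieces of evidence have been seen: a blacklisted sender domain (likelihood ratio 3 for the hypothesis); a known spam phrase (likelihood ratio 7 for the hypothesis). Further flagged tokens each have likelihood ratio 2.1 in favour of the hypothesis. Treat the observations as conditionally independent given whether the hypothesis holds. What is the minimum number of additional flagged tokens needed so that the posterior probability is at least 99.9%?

10

Prior odds = 0.033/0.967 = 33/967.
Combined Bayes factor of the evidence already in hand = 3 × 7 = 21.
Odds after that evidence = (33/967) × 21 = 693/967.
Target odds = 0.999/0.001 = 999.
Need 2.1ⁿ ≥ 999 ÷ (693/967) = 107337/77.
2.1⁹ ≈794.28 falls short of 107337/77 but 2.1¹⁰ ≈1667.99 reaches it, so n = 10.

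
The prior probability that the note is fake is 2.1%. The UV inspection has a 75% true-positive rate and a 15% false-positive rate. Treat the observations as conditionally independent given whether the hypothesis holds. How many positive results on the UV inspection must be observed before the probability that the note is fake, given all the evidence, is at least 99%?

Prior odds: 0.021 ÷ 0.979 = 21/979.
Likelihood ratio of a positive result = 0.75/0.15 = 5.
Target odds: 0.99 ÷ 0.01 = 99.
Require 5ⁿ ≥ 99 ÷ (21/979) = 32307/7.
5⁵ = 3125 falls short of 32307/7 but 5⁶ = 15625 reaches it, so n = 6.

6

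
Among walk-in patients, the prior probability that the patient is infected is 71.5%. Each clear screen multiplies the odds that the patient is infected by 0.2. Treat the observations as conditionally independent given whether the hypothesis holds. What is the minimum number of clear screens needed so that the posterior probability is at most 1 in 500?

5

Prior odds = 0.715/0.285 = 143/57.
Likelihood ratio per clear screen = 0.2.
Target odds: 0.002 ÷ 0.998 = 1/499.
Need (143/57) × 0.2ⁿ ≤ 1/499, i.e. 0.2ⁿ ≤ 57/71357.
0.2⁴ = 0.0016 is still above 57/71357 but 0.2⁵ = 0.00032 is at or below it, so n = 5.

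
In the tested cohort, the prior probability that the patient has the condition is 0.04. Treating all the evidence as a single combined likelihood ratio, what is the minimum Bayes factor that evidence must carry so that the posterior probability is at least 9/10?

Prior odds = 0.04/0.96 = 1/24.
Target odds = 0.9/0.1 = 9.
Required Bayes factor = 9 ÷ (1/24) = 216.

216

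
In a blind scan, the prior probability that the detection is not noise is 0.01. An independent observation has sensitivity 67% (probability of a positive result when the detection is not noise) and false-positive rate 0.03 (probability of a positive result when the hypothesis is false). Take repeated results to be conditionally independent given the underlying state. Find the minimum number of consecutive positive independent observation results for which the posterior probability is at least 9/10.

Prior odds = 0.01/0.99 = 1/99.
Likelihood ratio of a positive result = 0.67/0.03 = 67/3.
Target odds: 0.9 ÷ 0.1 = 9.
Require (67/3)ⁿ ≥ 9 ÷ (1/99) = 891.
(67/3)² = 4489/9 falls short of 891 but (67/3)³ = 300763/27 reaches it, so n = 3.

3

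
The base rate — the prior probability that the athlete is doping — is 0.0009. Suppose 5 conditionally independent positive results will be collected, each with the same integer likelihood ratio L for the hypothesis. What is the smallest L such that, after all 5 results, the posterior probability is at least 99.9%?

Prior odds = 0.0009/0.9991 = 9/9991.
Target odds = 0.999/0.001 = 999.
Need L⁵ ≥ 999 ÷ (9/9991) = 1109001.
16⁵ = 1048576 < 1109001 ≤ 1419857 = 17⁵, so L = 17.

17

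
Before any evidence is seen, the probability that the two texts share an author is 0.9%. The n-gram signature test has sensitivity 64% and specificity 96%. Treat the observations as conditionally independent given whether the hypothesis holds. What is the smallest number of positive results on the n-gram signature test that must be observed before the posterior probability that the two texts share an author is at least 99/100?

Prior odds = 0.009/0.991 = 9/991.
False-positive rate = 1 − 0.96 = 0.04; likelihood ratio of a positive = 0.64/0.04 = 16.
Target posterior odds = 0.99/0.01 = 99.
Need (9/991) × 16ⁿ ≥ 99, i.e. 16ⁿ ≥ 10901.
16³ = 4096 falls short of 10901 but 16⁴ = 65536 reaches it, so n = 4.

4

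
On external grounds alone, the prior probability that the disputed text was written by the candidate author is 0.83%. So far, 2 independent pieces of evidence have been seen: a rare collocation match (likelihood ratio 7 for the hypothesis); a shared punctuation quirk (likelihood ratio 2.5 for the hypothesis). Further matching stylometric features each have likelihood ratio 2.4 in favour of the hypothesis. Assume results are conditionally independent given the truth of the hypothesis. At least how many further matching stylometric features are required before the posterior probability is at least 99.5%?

9

Prior odds = 0.0083/0.9917 = 83/9917.
Combined Bayes factor of the evidence already in hand = 7 × 2.5 = 17.5.
Odds after that evidence = (83/9917) × 17.5 = 2905/19834.
Target odds = 0.995/0.005 = 199.
Need 2.4ⁿ ≥ 199 ÷ (2905/19834) = 3946966/2905.
2.4⁸ = 429981696/390625 falls short of 3946966/2905 but 2.4⁹ ≈2641.81 reaches it, so n = 9.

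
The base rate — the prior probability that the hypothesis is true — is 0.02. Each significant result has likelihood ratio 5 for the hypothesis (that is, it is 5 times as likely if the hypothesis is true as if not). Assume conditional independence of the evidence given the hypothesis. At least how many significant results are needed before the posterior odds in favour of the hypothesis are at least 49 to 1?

5

Prior odds = 0.02/0.98 = 1/49.
Likelihood ratio per significant result = 5.
Target odds = 49.
Require 5ⁿ ≥ 49 ÷ (1/49) = 2401.
5⁴ = 625 falls short of 2401 but 5⁵ = 3125 reaches it, so n = 5.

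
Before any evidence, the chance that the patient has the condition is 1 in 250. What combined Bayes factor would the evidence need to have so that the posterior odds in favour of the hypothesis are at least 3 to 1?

747

Prior odds = 0.004/0.996 = 1/249.
Target odds = 3.
Required Bayes factor = 3 ÷ (1/249) = 747.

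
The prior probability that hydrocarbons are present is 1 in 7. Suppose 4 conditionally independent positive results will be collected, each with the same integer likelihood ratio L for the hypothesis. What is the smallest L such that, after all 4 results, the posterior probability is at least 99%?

5

Prior odds = (1/7)/(6/7) = 1/6.
Target odds = 0.99/0.01 = 99.
Need L⁴ ≥ 99 ÷ (1/6) = 594.
4⁴ = 256 < 594 ≤ 625 = 5⁴, so L = 5.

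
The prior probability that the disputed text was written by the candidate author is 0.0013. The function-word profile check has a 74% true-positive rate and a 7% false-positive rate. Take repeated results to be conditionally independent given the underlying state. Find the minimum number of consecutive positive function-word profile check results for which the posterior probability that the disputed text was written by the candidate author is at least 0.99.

Prior odds = 0.0013/0.9987 = 13/9987.
Likelihood ratio of a positive result = 0.74/0.07 = 74/7.
Target posterior odds = 0.99/0.01 = 99.
Need (13/9987) × (74/7)ⁿ ≥ 99, i.e. (74/7)ⁿ ≥ 988713/13.
(74/7)⁴ = 29986576/2401 falls short of 988713/13 but (74/7)⁵ ≈132029 reaches it, so n = 5.

5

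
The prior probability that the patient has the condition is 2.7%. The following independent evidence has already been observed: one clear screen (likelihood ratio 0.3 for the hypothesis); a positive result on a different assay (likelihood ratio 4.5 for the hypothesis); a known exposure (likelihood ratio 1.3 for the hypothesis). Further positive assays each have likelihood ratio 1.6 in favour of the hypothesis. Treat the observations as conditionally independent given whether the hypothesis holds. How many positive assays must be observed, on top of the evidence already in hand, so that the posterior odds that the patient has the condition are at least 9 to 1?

12

Prior odds = 0.027/0.973 = 27/973.
Combined Bayes factor of the evidence already in hand = 0.3 × 4.5 × 1.3 = 1.755.
Odds after that evidence = (27/973) × 1.755 = 9477/194600.
Target odds = 9.
Need 1.6ⁿ ≥ 9 ÷ (9477/194600) = 194600/1053.
1.6¹¹ ≈175.922 falls short of 194600/1053 but 1.6¹² ≈281.475 reaches it, so n = 12.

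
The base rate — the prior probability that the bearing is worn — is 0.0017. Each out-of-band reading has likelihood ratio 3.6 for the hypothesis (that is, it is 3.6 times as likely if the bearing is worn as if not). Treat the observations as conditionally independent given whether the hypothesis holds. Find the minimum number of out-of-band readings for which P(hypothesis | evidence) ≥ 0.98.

9

Prior odds: 0.0017 ÷ 0.9983 = 17/9983.
Likelihood ratio per out-of-band reading = 3.6.
Target odds: 0.98 ÷ 0.02 = 49.
Need (17/9983) × 3.6ⁿ ≥ 49, i.e. 3.6ⁿ ≥ 489167/17.
3.6⁸ ≈28211.1 falls short of 489167/17 but 3.6⁹ ≈101560 reaches it, so n = 9.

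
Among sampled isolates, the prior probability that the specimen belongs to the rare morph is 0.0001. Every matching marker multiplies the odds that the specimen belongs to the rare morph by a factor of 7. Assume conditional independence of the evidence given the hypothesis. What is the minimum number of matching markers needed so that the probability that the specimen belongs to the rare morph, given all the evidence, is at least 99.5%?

8

Prior odds: 0.0001 ÷ 0.9999 = 1/9999.
Likelihood ratio per matching marker = 7.
Target odds: 0.995 ÷ 0.005 = 199.
Need (1/9999) × 7ⁿ ≥ 199, i.e. 7ⁿ ≥ 1989801.
7⁷ = 823543 falls short of 1989801 but 7⁸ = 5764801 reaches it, so n = 8.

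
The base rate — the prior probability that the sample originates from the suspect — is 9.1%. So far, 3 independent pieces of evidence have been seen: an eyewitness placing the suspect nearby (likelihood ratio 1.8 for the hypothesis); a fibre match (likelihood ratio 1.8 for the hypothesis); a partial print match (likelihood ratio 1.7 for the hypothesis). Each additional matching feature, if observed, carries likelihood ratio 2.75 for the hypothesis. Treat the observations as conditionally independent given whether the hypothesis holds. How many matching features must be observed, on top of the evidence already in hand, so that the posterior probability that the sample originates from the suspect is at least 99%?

Prior odds = 0.091/0.909 = 91/909.
Combined Bayes factor of the evidence already in hand = 1.8 × 1.8 × 1.7 = 5.508.
Odds after that evidence = (91/909) × 5.508 = 13923/25250.
Target odds = 0.99/0.01 = 99.
Need 2.75ⁿ ≥ 99 ÷ (13923/25250) = 277750/1547.
2.75⁵ = 161051/1024 falls short of 277750/1547 but 2.75⁶ = 1771561/4096 reaches it, so n = 6.

6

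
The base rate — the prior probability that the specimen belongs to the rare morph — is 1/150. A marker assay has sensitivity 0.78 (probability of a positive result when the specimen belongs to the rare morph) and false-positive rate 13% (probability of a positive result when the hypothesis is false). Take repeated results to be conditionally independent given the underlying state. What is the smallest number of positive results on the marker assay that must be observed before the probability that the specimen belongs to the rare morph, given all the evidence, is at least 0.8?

4

Prior odds: (1/150) ÷ (149/150) = 1/149.
Likelihood ratio of a positive result = 0.78/0.13 = 6.
Target posterior odds = 0.8/0.2 = 4.
Need (1/149) × 6ⁿ ≥ 4, i.e. 6ⁿ ≥ 596.
6³ = 216 falls short of 596 but 6⁴ = 1296 reaches it, so n = 4.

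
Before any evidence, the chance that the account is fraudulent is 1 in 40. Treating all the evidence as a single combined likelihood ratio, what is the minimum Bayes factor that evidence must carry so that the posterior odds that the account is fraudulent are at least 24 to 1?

936

Prior odds = 0.025/0.975 = 1/39.
Target odds = 24.
Required Bayes factor = 24 ÷ (1/39) = 936.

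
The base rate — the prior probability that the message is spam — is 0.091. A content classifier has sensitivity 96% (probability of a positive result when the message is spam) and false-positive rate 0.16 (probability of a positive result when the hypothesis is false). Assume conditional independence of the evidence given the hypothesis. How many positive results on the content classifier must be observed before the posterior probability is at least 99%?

Prior odds: 0.091 ÷ 0.909 = 91/909.
Likelihood ratio of a positive result = 0.96/0.16 = 6.
Target odds: 0.99 ÷ 0.01 = 99.
Require 6ⁿ ≥ 99 ÷ (91/909) = 89991/91.
6³ = 216 falls short of 89991/91 but 6⁴ = 1296 reaches it, so n = 4.

4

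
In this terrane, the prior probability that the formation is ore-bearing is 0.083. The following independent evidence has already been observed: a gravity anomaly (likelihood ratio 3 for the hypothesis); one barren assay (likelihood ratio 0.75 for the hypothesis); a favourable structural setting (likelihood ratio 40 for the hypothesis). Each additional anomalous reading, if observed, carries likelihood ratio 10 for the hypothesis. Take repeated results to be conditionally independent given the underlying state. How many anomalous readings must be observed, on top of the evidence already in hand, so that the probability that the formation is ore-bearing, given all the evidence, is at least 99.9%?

Prior odds = 0.083/0.917 = 83/917.
Combined Bayes factor of the evidence already in hand = 3 × 0.75 × 40 = 90.
Odds after that evidence = (83/917) × 90 = 7470/917.
Target odds = 0.999/0.001 = 999.
Need 10ⁿ ≥ 999 ÷ (7470/917) = 101787/830.
10² = 100 falls short of 101787/830 but 10³ = 1000 reaches it, so n = 3.

3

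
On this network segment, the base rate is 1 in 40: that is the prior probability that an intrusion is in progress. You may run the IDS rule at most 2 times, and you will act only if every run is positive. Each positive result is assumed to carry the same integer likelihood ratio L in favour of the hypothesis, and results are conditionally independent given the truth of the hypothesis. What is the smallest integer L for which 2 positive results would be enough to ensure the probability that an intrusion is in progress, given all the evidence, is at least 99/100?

Prior odds = 0.025/0.975 = 1/39.
Target odds = 0.99/0.01 = 99.
Need L² ≥ 99 ÷ (1/39) = 3861.
62² = 3844 < 3861 ≤ 3969 = 63², so L = 63.

63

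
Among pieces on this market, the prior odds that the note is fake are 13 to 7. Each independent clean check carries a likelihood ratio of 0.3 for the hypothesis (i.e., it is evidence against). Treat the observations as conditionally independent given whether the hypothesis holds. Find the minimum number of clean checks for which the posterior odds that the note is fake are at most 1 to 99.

Prior odds = 13/7.
Likelihood ratio per clean check = 0.3.
Target odds = 1/99.
Require 0.3ⁿ ≤ 1/99 ÷ (13/7) = 7/1287.
0.3⁴ = 0.0081 is still above 7/1287 but 0.3⁵ = 243/100000 is at or below it, so n = 5.

5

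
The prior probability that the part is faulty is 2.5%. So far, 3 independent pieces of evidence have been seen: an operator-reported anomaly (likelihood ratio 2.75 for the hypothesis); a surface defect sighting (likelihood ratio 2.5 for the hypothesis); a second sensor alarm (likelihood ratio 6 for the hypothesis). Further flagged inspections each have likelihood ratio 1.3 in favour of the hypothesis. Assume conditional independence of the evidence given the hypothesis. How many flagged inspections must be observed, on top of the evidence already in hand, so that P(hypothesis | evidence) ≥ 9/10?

Prior odds = 0.025/0.975 = 1/39.
Combined Bayes factor of the evidence already in hand = 2.75 × 2.5 × 6 = 41.25.
Odds after that evidence = (1/39) × 41.25 = 55/52.
Target odds = 0.9/0.1 = 9.
Need 1.3ⁿ ≥ 9 ÷ (55/52) = 468/55.
1.3⁸ = 815730721/100000000 falls short of 468/55 but 1.3⁹ ≈10.6045 reaches it, so n = 9.

9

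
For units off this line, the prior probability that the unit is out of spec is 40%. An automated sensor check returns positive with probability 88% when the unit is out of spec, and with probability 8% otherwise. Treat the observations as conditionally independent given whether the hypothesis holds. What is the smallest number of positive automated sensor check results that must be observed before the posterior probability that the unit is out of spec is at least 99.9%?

4

Prior odds = 0.4/0.6 = 2/3.
Likelihood ratio of a positive result = 0.88/0.08 = 11.
Target odds: 0.999 ÷ 0.001 = 999.
Need (2/3) × 11ⁿ ≥ 999, i.e. 11ⁿ ≥ 1498.5.
11³ = 1331 falls short of 1498.5 but 11⁴ = 14641 reaches it, so n = 4.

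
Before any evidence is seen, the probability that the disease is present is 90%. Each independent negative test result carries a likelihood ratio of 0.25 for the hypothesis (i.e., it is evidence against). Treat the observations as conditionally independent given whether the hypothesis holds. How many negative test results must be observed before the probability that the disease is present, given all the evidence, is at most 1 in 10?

4

Prior odds: 0.9 ÷ 0.1 = 9.
Likelihood ratio per negative test result = 0.25.
Target posterior odds = 0.1/0.9 = 1/9.
Need 9 × 0.25ⁿ ≤ 1/9, i.e. 0.25ⁿ ≤ 1/81.
0.25³ = 0.015625 is still above 1/81 but 0.25⁴ = 0.00390625 is at or below it, so n = 4.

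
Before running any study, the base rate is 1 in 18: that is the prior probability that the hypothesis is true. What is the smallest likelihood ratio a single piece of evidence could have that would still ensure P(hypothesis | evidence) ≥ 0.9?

153

Prior odds = (1/18)/(17/18) = 1/17.
Target odds = 0.9/0.1 = 9.
Required Bayes factor = 9 ÷ (1/17) = 153.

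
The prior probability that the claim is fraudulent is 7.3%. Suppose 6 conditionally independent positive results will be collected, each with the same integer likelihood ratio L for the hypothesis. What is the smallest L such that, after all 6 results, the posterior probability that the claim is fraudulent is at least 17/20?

3

Prior odds = 0.073/0.927 = 73/927.
Target odds = 0.85/0.15 = 17/3.
Need L⁶ ≥ 17/3 ÷ (73/927) = 5253/73.
2⁶ = 64 < 5253/73 ≤ 729 = 3⁶, so L = 3.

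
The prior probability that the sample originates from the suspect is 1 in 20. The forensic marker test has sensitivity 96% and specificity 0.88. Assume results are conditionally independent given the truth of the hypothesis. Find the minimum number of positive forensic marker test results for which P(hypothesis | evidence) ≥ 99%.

4

Prior odds: 0.05 ÷ 0.95 = 1/19.
False-positive rate = 1 − 0.88 = 0.12; likelihood ratio of a positive = 0.96/0.12 = 8.
Target odds: 0.99 ÷ 0.01 = 99.
Require 8ⁿ ≥ 99 ÷ (1/19) = 1881.
8³ = 512 falls short of 1881 but 8⁴ = 4096 reaches it, so n = 4.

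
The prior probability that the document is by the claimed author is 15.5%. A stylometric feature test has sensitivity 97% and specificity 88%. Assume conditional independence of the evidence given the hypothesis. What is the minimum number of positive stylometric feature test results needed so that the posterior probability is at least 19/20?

Prior odds: 0.155 ÷ 0.845 = 31/169.
False-positive rate = 1 − 0.88 = 0.12; likelihood ratio of a positive = 0.97/0.12 = 97/12.
Target odds: 0.95 ÷ 0.05 = 19.
Require (97/12)ⁿ ≥ 19 ÷ (31/169) = 3211/31.
(97/12)² = 9409/144 falls short of 3211/31 but (97/12)³ = 912673/1728 reaches it, so n = 3.

3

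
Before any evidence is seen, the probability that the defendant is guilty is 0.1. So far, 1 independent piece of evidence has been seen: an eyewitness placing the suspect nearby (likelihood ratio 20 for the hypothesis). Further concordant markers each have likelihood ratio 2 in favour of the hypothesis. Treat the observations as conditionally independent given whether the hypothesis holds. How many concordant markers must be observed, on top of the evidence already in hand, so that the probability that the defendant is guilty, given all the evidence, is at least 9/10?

3

Prior odds = 0.1/0.9 = 1/9.
Bayes factor of the evidence already in hand = 20.
Odds after that evidence = (1/9) × 20 = 20/9.
Target odds = 0.9/0.1 = 9.
Need 2ⁿ ≥ 9 ÷ (20/9) = 4.05.
2² = 4 falls short of 4.05 but 2³ = 8 reaches it, so n = 3.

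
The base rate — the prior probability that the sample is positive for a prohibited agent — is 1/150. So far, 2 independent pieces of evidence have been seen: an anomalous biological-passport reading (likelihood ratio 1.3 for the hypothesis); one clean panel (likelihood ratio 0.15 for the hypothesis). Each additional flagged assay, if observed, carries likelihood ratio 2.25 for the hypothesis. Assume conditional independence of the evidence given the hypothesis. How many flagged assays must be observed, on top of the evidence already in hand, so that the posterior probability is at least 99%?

14

Prior odds = (1/150)/(149/150) = 1/149.
Combined Bayes factor of the evidence already in hand = 1.3 × 0.15 = 0.195.
Odds after that evidence = (1/149) × 0.195 = 39/29800.
Target odds = 0.99/0.01 = 99.
Need 2.25ⁿ ≥ 99 ÷ (39/29800) = 983400/13.
2.25¹³ ≈37876.8 falls short of 983400/13 but 2.25¹⁴ ≈85222.7 reaches it, so n = 14.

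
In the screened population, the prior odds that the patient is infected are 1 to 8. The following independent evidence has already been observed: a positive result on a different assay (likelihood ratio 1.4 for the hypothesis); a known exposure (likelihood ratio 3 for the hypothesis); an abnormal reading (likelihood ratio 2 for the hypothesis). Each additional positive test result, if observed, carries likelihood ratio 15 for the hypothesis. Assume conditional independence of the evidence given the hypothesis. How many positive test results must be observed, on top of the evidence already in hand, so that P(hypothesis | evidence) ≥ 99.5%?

Prior odds = 0.125.
Combined Bayes factor of the evidence already in hand = 1.4 × 3 × 2 = 8.4.
Odds after that evidence = 0.125 × 8.4 = 1.05.
Target odds = 0.995/0.005 = 199.
Need 15ⁿ ≥ 199 ÷ 1.05 = 3980/21.
15¹ = 15 falls short of 3980/21 but 15² = 225 reaches it, so n = 2.

2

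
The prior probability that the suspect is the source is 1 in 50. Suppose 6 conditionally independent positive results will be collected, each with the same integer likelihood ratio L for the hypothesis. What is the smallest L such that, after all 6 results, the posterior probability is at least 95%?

Prior odds = 0.02/0.98 = 1/49.
Target odds = 0.95/0.05 = 19.
Need L⁶ ≥ 19 ÷ (1/49) = 931.
3⁶ = 729 < 931 ≤ 4096 = 4⁶, so L = 4.

4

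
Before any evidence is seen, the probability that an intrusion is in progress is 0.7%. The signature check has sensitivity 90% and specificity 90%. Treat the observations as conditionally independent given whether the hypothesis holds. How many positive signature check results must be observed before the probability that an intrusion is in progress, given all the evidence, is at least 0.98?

5

Prior odds: 0.007 ÷ 0.993 = 7/993.
False-positive rate = 1 − 0.9 = 0.1; likelihood ratio of a positive = 0.9/0.1 = 9.
Target odds: 0.98 ÷ 0.02 = 49.
Require 9ⁿ ≥ 49 ÷ (7/993) = 6951.
9⁴ = 6561 falls short of 6951 but 9⁵ = 59049 reaches it, so n = 5.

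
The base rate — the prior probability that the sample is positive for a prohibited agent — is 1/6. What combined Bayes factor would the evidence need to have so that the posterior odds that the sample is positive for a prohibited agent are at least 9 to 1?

Prior odds = (1/6)/(5/6) = 0.2.
Target odds = 9.
Required Bayes factor = 9 ÷ 0.2 = 45.

45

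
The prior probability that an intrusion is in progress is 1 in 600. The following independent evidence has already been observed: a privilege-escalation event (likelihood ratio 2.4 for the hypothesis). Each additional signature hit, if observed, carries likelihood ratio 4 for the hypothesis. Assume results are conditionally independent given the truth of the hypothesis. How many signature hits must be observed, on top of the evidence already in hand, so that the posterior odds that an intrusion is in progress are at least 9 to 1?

6

Prior odds = (1/600)/(599/600) = 1/599.
Bayes factor of the evidence already in hand = 2.4.
Odds after that evidence = (1/599) × 2.4 = 12/2995.
Target odds = 9.
Need 4ⁿ ≥ 9 ÷ (12/2995) = 2246.25.
4⁵ = 1024 falls short of 2246.25 but 4⁶ = 4096 reaches it, so n = 6.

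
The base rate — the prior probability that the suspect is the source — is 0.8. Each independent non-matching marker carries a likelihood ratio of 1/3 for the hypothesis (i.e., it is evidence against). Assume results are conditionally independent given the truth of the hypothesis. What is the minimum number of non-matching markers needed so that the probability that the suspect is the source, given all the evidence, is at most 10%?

4

Prior odds: 0.8 ÷ 0.2 = 4.
Likelihood ratio per non-matching marker = 1/3.
Target odds: 0.1 ÷ 0.9 = 1/9.
Need 4 × (1/3)ⁿ ≤ 1/9, i.e. (1/3)ⁿ ≤ 1/36.
(1/3)³ = 1/27 is still above 1/36 but (1/3)⁴ = 1/81 is at or below it, so n = 4.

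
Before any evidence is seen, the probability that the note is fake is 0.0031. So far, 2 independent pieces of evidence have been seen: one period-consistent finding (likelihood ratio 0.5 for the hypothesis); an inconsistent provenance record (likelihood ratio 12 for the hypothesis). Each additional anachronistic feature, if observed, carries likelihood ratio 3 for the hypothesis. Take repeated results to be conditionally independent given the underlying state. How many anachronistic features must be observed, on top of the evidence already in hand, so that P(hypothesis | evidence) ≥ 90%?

Prior odds = 0.0031/0.9969 = 31/9969.
Combined Bayes factor of the evidence already in hand = 0.5 × 12 = 6.
Odds after that evidence = (31/9969) × 6 = 62/3323.
Target odds = 0.9/0.1 = 9.
Need 3ⁿ ≥ 9 ÷ (62/3323) = 29907/62.
3⁵ = 243 falls short of 29907/62 but 3⁶ = 729 reaches it, so n = 6.

6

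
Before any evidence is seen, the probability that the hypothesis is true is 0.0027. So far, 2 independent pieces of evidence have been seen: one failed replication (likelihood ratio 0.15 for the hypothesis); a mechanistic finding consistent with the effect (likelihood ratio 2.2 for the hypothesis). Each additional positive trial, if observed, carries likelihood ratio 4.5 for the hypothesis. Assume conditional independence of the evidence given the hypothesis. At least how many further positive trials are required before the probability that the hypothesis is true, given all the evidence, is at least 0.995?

Prior odds = 0.0027/0.9973 = 27/9973.
Combined Bayes factor of the evidence already in hand = 0.15 × 2.2 = 0.33.
Odds after that evidence = (27/9973) × 0.33 = 891/997300.
Target odds = 0.995/0.005 = 199.
Need 4.5ⁿ ≥ 199 ÷ (891/997300) = 198462700/891.
4.5⁸ = 43046721/256 falls short of 198462700/891 but 4.5⁹ = 387420489/512 reaches it, so n = 9.

9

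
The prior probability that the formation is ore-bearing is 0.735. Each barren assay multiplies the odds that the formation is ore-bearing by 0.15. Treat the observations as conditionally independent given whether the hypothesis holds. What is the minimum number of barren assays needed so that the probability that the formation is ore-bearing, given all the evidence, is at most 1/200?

Prior odds = 0.735/0.265 = 147/53.
Likelihood ratio per barren assay = 0.15.
Target posterior odds = 0.005/0.995 = 1/199.
Need (147/53) × 0.15ⁿ ≤ 1/199, i.e. 0.15ⁿ ≤ 53/29253.
0.15³ = 0.003375 is still above 53/29253 but 0.15⁴ = 81/160000 is at or below it, so n = 4.

4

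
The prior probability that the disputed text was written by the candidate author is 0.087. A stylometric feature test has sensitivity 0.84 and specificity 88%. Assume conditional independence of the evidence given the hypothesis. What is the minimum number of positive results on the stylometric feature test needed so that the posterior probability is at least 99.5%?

4

Prior odds: 0.087 ÷ 0.913 = 87/913.
False-positive rate = 1 − 0.88 = 0.12; likelihood ratio of a positive = 0.84/0.12 = 7.
Target posterior odds = 0.995/0.005 = 199.
Require 7ⁿ ≥ 199 ÷ (87/913) = 181687/87.
7³ = 343 falls short of 181687/87 but 7⁴ = 2401 reaches it, so n = 4.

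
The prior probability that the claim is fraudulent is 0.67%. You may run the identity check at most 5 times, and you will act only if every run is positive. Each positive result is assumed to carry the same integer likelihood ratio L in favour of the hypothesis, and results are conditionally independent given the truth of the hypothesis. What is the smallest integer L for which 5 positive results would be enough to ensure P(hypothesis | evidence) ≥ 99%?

Prior odds = 0.0067/0.9933 = 67/9933.
Target odds = 0.99/0.01 = 99.
Need L⁵ ≥ 99 ÷ (67/9933) = 983367/67.
6⁵ = 7776 < 983367/67 ≤ 16807 = 7⁵, so L = 7.

7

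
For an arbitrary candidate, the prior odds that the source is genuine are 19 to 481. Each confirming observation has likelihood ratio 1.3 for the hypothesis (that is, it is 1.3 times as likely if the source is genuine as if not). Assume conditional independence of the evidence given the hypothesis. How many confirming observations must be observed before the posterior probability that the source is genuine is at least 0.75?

Prior odds = 19/481.
Likelihood ratio per confirming observation = 1.3.
Target odds: 0.75 ÷ 0.25 = 3.
Require 1.3ⁿ ≥ 3 ÷ (19/481) = 1443/19.
1.3¹⁶ ≈66.5417 falls short of 1443/19 but 1.3¹⁷ ≈86.5042 reaches it, so n = 17.

17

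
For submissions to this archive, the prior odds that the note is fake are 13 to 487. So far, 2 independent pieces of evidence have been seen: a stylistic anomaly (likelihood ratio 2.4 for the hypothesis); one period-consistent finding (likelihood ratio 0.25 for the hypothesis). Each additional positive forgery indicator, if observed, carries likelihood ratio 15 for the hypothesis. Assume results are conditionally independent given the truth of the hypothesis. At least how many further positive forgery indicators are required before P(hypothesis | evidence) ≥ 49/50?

3

Prior odds = 13/487.
Combined Bayes factor of the evidence already in hand = 2.4 × 0.25 = 0.6.
Odds after that evidence = (13/487) × 0.6 = 39/2435.
Target odds = 0.98/0.02 = 49.
Need 15ⁿ ≥ 49 ÷ (39/2435) = 119315/39.
15² = 225 falls short of 119315/39 but 15³ = 3375 reaches it, so n = 3.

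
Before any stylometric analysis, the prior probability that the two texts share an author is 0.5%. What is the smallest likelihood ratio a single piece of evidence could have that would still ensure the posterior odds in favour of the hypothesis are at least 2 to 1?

Prior odds = 0.005/0.995 = 1/199.
Target odds = 2.
Required Bayes factor = 2 ÷ (1/199) = 398.

398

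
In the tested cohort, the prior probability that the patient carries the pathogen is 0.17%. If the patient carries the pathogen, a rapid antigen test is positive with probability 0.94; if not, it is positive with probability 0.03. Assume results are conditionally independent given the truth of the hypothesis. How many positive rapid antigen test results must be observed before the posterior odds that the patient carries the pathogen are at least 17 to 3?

Prior odds: 0.0017 ÷ 0.9983 = 17/9983.
Likelihood ratio of a positive = 0.94/0.03 = 94/3.
Target odds = 17/3.
Require (94/3)ⁿ ≥ 17/3 ÷ (17/9983) = 9983/3.
(94/3)² = 8836/9 falls short of 9983/3 but (94/3)³ = 830584/27 reaches it, so n = 3.

3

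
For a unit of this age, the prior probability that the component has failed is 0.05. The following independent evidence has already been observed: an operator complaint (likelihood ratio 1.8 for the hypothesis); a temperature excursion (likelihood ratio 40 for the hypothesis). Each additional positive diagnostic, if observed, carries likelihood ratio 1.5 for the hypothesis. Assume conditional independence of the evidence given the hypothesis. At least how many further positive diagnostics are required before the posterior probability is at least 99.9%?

14

Prior odds = 0.05/0.95 = 1/19.
Combined Bayes factor of the evidence already in hand = 1.8 × 40 = 72.
Odds after that evidence = (1/19) × 72 = 72/19.
Target odds = 0.999/0.001 = 999.
Need 1.5ⁿ ≥ 999 ÷ (72/19) = 263.625.
1.5¹³ = 1594323/8192 falls short of 263.625 but 1.5¹⁴ = 4782969/16384 reaches it, so n = 14.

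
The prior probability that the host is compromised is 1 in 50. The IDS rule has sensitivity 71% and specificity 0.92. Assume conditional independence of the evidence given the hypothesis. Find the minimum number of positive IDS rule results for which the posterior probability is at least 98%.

Prior odds = 0.02/0.98 = 1/49.
False-positive rate = 1 − 0.92 = 0.08; likelihood ratio of a positive = 0.71/0.08 = 8.875.
Target odds: 0.98 ÷ 0.02 = 49.
Need (1/49) × 8.875ⁿ ≥ 49, i.e. 8.875ⁿ ≥ 2401.
8.875³ = 357911/512 falls short of 2401 but 8.875⁴ = 25411681/4096 reaches it, so n = 4.

4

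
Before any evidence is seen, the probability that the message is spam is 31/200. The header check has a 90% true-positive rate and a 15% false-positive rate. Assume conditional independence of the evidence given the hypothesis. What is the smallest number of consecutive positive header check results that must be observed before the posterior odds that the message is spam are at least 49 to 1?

Prior odds = 0.155/0.845 = 31/169.
Likelihood ratio of a positive result = 0.9/0.15 = 6.
Target odds = 49.
Require 6ⁿ ≥ 49 ÷ (31/169) = 8281/31.
6³ = 216 falls short of 8281/31 but 6⁴ = 1296 reaches it, so n = 4.

4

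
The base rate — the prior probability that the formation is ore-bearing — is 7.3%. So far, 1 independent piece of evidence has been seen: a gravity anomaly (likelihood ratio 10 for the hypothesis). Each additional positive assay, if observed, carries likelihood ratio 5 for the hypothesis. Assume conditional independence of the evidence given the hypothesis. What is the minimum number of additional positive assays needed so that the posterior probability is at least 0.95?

Prior odds = 0.073/0.927 = 73/927.
Bayes factor of the evidence already in hand = 10.
Odds after that evidence = (73/927) × 10 = 730/927.
Target odds = 0.95/0.05 = 19.
Need 5ⁿ ≥ 19 ÷ (730/927) = 17613/730.
5¹ = 5 falls short of 17613/730 but 5² = 25 reaches it, so n = 2.

2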